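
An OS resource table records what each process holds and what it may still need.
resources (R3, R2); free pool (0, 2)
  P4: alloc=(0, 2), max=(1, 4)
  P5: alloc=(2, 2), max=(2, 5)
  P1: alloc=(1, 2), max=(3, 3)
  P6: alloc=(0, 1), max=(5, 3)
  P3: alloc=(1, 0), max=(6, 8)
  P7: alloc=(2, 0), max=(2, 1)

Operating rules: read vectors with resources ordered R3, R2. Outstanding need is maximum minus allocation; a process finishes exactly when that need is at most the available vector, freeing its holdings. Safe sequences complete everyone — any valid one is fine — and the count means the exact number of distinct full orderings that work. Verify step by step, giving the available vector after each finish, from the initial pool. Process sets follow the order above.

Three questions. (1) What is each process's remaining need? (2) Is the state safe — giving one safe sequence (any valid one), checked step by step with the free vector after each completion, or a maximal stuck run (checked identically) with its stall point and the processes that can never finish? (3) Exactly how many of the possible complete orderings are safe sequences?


(1) Need matrix, components ordered R3, R2:
  P4: (1, 2)
  P5: (0, 3)
  P1: (2, 1)
  P6: (5, 2)
  P3: (5, 8)
  P7: (0, 1)
(2) The state is SAFE; one workable sequence: P7, P4, P1, P5, P3, P6.
Key observation: reading the order forward, P4 is the first process whose need (1, 2) meets the free pool (2, 2) exactly on a resource it requests.
Step-by-step check:
  pool = (0, 2)
  P7 needs (0, 1) <= (0, 2) -> finishes; pool += (2, 0) = (2, 2)
  P4 needs (1, 2) <= (2, 2) -> finishes; pool += (0, 2) = (2, 4)
  P1 needs (2, 1) <= (2, 4) -> finishes; pool += (1, 2) = (3, 6)
  P5 needs (0, 3) <= (3, 6) -> finishes; pool += (2, 2) = (5, 8)
  P3 needs (5, 8) <= (5, 8) -> finishes; pool += (1, 0) = (6, 8)
  P6 needs (5, 2) <= (6, 8) -> finishes; pool += (0, 1) = (6, 9)
(3) Precisely 9 of the possible complete orderings are safe sequences.


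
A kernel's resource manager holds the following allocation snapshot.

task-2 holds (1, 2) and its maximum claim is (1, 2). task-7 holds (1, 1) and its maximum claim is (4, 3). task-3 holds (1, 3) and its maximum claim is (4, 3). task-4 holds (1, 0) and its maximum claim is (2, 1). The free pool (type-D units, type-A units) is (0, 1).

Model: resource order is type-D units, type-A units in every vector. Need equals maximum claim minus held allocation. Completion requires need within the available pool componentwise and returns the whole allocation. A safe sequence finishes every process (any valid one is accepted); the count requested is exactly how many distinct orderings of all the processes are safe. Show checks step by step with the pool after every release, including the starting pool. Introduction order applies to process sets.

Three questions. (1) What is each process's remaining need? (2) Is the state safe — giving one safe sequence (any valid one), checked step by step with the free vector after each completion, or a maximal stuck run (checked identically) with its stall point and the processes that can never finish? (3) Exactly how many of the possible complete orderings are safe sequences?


(1) Need matrix, components ordered type-D units, type-A units:
  task-2: (0, 0)
  task-7: (3, 2)
  task-3: (3, 0)
  task-4: (1, 1)
(2) UNSAFE — no complete ordering exists.
Key observation: the wall is type-D units: completing task-2, task-4 brings the pool only to (2, 3), and all the rest need more.
Going as far as possible: task-2, task-4; after that, nothing fits. Step-by-step check:
  pool = (0, 1)
  task-2: need (0, 0) fits (0, 1); releases (1, 2), pool now (1, 3)
  task-4: need (1, 1) fits (1, 3); releases (1, 0), pool now (2, 3)
  task-7 cannot run: need (3, 2) vs free (2, 3) (insufficient type-D units)
  task-3 cannot run: need (3, 0) vs free (2, 3) (insufficient type-D units)
Processes that can never finish: task-7 and task-3.
(3) Exactly 0 of the possible complete orderings are safe sequences.


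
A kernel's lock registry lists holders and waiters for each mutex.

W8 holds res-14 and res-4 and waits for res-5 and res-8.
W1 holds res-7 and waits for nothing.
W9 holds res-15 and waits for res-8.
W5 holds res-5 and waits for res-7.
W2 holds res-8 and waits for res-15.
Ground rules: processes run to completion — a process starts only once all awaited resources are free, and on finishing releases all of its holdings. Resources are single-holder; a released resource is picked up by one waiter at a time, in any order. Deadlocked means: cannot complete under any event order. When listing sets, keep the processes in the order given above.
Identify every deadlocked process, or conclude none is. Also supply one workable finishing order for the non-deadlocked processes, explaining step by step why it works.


Deadlocked set: W8, W9 and W2.
Key observation: the loop W2 -> W9 -> W2 blocks itself forever; W8 waits into the deadlock from upstream.
The rest can finish in the order W1, W5.
Verifying each step:
  W1 waits on nothing -> runs at once and releases res-7
  W5: everything it awaited (res-7) is free; runs, freeing res-5


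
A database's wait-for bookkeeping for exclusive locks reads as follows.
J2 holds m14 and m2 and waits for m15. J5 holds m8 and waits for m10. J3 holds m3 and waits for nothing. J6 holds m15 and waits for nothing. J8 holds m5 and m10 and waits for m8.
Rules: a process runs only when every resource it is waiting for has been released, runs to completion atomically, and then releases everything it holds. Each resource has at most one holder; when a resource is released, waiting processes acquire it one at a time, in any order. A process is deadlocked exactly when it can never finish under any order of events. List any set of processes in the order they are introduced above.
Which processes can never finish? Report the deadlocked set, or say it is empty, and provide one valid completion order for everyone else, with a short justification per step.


Deadlocked set: J5 and J8.
Key observation: along J5 -> J8 -> J5, each member waits on what the next one holds — a deadlock; no other process is dragged down with it.
A valid finishing order for the others: J6, J2, J3.
Check, step by step:
  run J6 (it waits on nothing); releases m15
  J2: everything it awaited (m15) is free; runs, freeing m14 and m2
  run J3 (it waits on nothing); releases m3


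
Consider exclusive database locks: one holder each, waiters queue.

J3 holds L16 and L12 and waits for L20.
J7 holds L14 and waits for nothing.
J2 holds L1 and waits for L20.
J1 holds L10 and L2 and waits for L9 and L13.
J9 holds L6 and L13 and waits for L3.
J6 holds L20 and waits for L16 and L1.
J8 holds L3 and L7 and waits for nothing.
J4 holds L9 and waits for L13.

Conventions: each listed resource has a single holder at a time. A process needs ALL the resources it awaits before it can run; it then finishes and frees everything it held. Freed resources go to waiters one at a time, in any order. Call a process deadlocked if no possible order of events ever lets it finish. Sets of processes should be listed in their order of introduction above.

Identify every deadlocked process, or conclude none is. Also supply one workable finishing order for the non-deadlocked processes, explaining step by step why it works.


Deadlocked set: J3, J2 and J6.
Key observation: the knot is the closed ring of waits J3 -> J6 -> J3; J2 is caught in further circular waits.
One completion order for the rest: J7, J8, J9, J4, J1.
Check, step by step:
  J7: no waits; runs immediately, freeing L14
  J8: no waits; runs immediately, freeing L3 and L7
  J9 waits on L3 — all released -> runs and releases L6 and L13
  J4 waits on L13 — all released -> runs and releases L9
  J1 waits on L9 and L13 — all released -> runs and releases L10 and L2


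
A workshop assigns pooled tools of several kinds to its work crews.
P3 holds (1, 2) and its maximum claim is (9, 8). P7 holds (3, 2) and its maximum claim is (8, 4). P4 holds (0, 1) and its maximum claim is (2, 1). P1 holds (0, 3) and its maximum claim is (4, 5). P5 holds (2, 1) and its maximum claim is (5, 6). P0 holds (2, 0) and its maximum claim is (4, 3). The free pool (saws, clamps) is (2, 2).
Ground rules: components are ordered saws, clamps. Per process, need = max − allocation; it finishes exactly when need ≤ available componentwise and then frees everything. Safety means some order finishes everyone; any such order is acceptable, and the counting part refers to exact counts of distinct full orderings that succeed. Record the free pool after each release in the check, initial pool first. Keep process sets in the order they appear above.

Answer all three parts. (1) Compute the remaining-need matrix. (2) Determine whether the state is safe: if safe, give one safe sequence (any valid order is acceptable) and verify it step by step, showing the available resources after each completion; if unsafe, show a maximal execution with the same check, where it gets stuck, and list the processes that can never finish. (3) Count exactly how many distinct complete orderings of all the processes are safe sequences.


(1) Outstanding need per process (order saws, clamps):
  P3: (8, 6)
  P7: (5, 2)
  P4: (2, 0)
  P1: (4, 2)
  P5: (3, 5)
  P0: (2, 3)
(2) SAFE — a valid safe sequence is P4, P0, P1, P5, P7, P3.
Key observation: P4 marks the first exact bind of the order: its need (2, 0) fits the free (2, 2) with zero slack on a requested resource.
Check, step by step:
  pool = (2, 2)
  P4 needs (2, 0) <= (2, 2) -> finishes; pool += (0, 1) = (2, 3)
  P0 needs (2, 3) <= (2, 3) -> finishes; pool += (2, 0) = (4, 3)
  P1 needs (4, 2) <= (4, 3) -> finishes; pool += (0, 3) = (4, 6)
  P5 needs (3, 5) <= (4, 6) -> finishes; pool += (2, 1) = (6, 7)
  P7 needs (5, 2) <= (6, 7) -> finishes; pool += (3, 2) = (9, 9)
  P3 needs (8, 6) <= (9, 9) -> finishes; pool += (1, 2) = (10, 11)
(3) Precisely 1 of the possible complete orderings is a safe sequence.


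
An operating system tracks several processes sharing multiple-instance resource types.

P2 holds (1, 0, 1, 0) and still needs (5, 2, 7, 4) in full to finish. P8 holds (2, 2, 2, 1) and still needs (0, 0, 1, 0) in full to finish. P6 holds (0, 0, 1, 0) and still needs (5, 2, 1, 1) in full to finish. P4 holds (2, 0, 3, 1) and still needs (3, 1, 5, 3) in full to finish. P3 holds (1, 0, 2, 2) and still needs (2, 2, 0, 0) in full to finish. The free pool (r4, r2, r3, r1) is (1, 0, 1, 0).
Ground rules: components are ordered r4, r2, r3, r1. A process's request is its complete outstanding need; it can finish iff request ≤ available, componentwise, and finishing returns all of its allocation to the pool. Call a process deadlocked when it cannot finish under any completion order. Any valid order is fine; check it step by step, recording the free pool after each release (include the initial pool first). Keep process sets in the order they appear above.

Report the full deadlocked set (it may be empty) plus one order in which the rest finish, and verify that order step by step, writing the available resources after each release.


No process is deadlocked.
Key observation: there is always a runnable process — P8 first — so the state unwinds completely.
A valid finishing order for the others: P8, P3, P4, P2, P6. Step-by-step check:
  pool = (1, 0, 1, 0)
  P8: need (0, 0, 1, 0) fits (1, 0, 1, 0); releases (2, 2, 2, 1), pool now (3, 2, 3, 1)
  P3: need (2, 2, 0, 0) fits (3, 2, 3, 1); releases (1, 0, 2, 2), pool now (4, 2, 5, 3)
  P4: need (3, 1, 5, 3) fits (4, 2, 5, 3); releases (2, 0, 3, 1), pool now (6, 2, 8, 4)
  P2: need (5, 2, 7, 4) fits (6, 2, 8, 4); releases (1, 0, 1, 0), pool now (7, 2, 9, 4)
  P6: need (5, 2, 1, 1) fits (7, 2, 9, 4); releases (0, 0, 1, 0), pool now (7, 2, 10, 4)


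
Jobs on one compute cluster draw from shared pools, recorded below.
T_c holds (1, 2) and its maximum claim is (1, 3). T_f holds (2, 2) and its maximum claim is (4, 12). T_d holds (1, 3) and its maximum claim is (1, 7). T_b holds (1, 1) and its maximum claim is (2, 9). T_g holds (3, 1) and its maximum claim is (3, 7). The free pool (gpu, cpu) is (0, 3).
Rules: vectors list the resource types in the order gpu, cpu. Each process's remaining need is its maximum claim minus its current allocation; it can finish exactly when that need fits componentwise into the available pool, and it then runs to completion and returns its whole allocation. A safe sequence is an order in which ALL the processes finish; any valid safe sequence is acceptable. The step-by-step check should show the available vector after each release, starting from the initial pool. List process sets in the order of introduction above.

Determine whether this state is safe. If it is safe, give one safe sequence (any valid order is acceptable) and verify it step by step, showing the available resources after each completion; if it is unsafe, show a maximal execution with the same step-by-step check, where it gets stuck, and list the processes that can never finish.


SAFE — a valid safe sequence is T_c, T_d, T_b, T_g, T_f.
Key observation: at T_b the run first touches a limit — (1, 8) against (2, 8), exact on a resource it actually requests.
Verifying each step:
  pool = (0, 3)
  T_c: need (0, 1) fits (0, 3); releases (1, 2), pool now (1, 5)
  T_d: need (0, 4) fits (1, 5); releases (1, 3), pool now (2, 8)
  T_b: need (1, 8) fits (2, 8); releases (1, 1), pool now (3, 9)
  T_g: need (0, 6) fits (3, 9); releases (3, 1), pool now (6, 10)
  T_f: need (2, 10) fits (6, 10); releases (2, 2), pool now (8, 12)


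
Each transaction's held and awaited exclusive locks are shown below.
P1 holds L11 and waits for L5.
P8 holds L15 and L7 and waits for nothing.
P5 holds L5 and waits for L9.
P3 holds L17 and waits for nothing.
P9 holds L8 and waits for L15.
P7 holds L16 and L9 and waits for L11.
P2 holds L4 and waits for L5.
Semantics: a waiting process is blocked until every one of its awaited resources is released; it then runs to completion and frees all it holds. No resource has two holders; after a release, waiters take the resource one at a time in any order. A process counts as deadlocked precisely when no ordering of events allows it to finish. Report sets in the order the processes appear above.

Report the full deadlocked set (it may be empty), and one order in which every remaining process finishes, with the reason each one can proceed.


Deadlocked set: P1, P5, P7 and P2.
Key observation: P1 -> P5 -> P7 -> P1 is a circular wait — nothing in it can go first; P2 waits into the deadlock from upstream.
A valid finishing order for the others: P3, P8, P9.
Check, step by step:
  P3 waits on nothing -> runs at once and releases L17
  P8 waits on nothing -> runs at once and releases L15 and L7
  P9: everything it awaited (L15) is free; runs, freeing L8


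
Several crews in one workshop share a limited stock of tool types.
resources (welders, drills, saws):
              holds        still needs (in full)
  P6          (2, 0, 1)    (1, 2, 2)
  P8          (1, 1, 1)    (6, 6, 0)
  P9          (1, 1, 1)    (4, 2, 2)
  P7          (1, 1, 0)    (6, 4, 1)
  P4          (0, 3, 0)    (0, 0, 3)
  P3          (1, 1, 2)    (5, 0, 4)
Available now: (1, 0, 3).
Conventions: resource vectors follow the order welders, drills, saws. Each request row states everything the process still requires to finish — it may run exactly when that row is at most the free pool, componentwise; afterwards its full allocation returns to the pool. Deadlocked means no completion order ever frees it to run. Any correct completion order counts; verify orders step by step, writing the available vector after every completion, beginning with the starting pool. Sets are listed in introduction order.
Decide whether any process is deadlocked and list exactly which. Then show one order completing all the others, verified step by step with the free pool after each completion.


Deadlocked: P8, P9, P7 and P3.
Key observation: the pool after P4, P6 is (3, 3, 4); every surviving request exceeds it in welders, so progress ends there.
The rest can finish in the order P4, P6. Step-by-step check:
  pool = (1, 0, 3)
  run P4 (needs (0, 0, 3), free (1, 0, 3)); after release of (0, 3, 0) the pool is (1, 3, 3)
  run P6 (needs (1, 2, 2), free (1, 3, 3)); after release of (2, 0, 1) the pool is (3, 3, 4)
The stuck group stays short no matter what:
  blocked: P8 wants (6, 6, 0), pool (3, 3, 4) — not enough welders and drills
  blocked: P9 wants (4, 2, 2), pool (3, 3, 4) — not enough welders
  blocked: P7 wants (6, 4, 1), pool (3, 3, 4) — not enough welders and drills
  blocked: P3 wants (5, 0, 4), pool (3, 3, 4) — not enough welders


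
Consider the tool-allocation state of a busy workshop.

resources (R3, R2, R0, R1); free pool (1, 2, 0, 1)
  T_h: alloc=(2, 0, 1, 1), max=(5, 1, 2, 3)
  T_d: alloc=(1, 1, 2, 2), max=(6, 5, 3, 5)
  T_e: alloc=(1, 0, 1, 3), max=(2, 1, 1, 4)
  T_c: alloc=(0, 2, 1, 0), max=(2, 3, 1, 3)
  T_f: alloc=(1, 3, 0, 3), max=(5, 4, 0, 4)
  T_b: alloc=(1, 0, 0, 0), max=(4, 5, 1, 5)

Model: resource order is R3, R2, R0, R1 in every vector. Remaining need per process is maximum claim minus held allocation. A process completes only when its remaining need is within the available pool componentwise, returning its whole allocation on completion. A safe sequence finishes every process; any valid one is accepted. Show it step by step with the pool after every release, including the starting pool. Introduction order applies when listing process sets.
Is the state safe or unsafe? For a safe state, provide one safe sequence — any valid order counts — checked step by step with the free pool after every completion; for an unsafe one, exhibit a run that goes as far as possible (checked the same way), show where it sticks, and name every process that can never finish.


UNSAFE.
Key observation: T_e, T_c can finish, but then (2, 4, 2, 4) is all there is, and the blocked group's R3 demands exceed it.
The run T_e, T_c cannot be extended any further. Verifying each step:
  pool = (1, 2, 0, 1)
  T_e needs (1, 1, 0, 1) <= (1, 2, 0, 1) -> finishes; pool += (1, 0, 1, 3) = (2, 2, 1, 4)
  T_c needs (2, 1, 0, 3) <= (2, 2, 1, 4) -> finishes; pool += (0, 2, 1, 0) = (2, 4, 2, 4)
  blocked: T_h wants (3, 1, 1, 2), pool (2, 4, 2, 4) — not enough R3
  blocked: T_d wants (5, 4, 1, 3), pool (2, 4, 2, 4) — not enough R3
  blocked: T_f wants (4, 1, 0, 1), pool (2, 4, 2, 4) — not enough R3
  blocked: T_b wants (3, 5, 1, 5), pool (2, 4, 2, 4) — not enough R3, R2 and R1
Permanently blocked: T_h, T_d, T_f and T_b.


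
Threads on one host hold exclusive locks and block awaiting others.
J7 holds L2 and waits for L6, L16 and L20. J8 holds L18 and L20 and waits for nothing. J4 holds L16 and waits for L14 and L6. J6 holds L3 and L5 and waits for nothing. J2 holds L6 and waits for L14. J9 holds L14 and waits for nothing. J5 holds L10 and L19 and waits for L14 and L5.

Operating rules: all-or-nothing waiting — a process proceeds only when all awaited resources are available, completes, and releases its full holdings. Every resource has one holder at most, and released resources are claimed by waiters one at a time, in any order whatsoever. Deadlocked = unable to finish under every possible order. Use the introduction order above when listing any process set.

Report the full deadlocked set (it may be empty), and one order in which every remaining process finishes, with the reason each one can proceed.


The deadlocked set is empty.
Key observation: there is no circular wait here — follow any chain and it reaches a process that is free to run now.
The rest can finish in the order J9, J2, J8, J6, J5, J4, J7.
Check, step by step:
  J9 waits on nothing -> runs at once and releases L14
  J2 waits on L14 — all released -> runs and releases L6
  J8 waits on nothing -> runs at once and releases L18 and L20
  J6 waits on nothing -> runs at once and releases L3 and L5
  J5 waits on L14 and L5 — all released -> runs and releases L10 and L19
  J4 waits on L14 and L6 — all released -> runs and releases L16
  J7 waits on L6, L16 and L20 — all released -> runs and releases L2


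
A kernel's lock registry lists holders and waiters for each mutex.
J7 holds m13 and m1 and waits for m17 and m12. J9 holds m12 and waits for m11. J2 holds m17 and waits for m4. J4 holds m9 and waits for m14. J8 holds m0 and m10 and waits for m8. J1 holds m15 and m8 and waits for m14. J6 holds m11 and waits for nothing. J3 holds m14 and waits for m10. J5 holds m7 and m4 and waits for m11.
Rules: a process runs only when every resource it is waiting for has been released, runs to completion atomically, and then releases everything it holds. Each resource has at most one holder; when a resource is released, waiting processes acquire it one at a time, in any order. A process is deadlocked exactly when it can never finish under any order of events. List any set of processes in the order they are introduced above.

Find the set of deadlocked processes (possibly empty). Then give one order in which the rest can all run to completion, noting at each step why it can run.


The deadlocked set is J4, J8, J1 and J3.
Key observation: along J3 -> J8 -> J1 -> J3, each member waits on what the next one holds — a deadlock; J4 waits into the deadlock from upstream.
One completion order for the rest: J6, J5, J2, J9, J7.
Verifying each step:
  J6 waits on nothing -> runs at once and releases m11
  run J5 (all its waits — m11 — are resolved); releases m7 and m4
  run J2 (all its waits — m4 — are resolved); releases m17
  run J9 (all its waits — m11 — are resolved); releases m12
  run J7 (all its waits — m17 and m12 — are resolved); releases m13 and m1


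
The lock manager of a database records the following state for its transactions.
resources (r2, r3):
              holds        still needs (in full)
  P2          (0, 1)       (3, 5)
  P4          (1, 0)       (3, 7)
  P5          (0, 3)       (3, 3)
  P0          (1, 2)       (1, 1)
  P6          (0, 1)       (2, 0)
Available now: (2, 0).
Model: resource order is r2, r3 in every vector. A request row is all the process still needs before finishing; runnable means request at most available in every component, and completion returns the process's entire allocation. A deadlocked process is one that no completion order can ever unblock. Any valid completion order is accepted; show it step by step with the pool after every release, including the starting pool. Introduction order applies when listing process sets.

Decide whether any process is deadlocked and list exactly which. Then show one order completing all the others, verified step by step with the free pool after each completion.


Nothing here is deadlocked.
Key observation: P6 can run right away; the returned allocation unlocks the remaining processes in turn.
The rest can finish in the order P6, P0, P5, P2, P4. Verifying each step:
  pool = (2, 0)
  run P6 (needs (2, 0), free (2, 0)); after release of (0, 1) the pool is (2, 1)
  run P0 (needs (1, 1), free (2, 1)); after release of (1, 2) the pool is (3, 3)
  run P5 (needs (3, 3), free (3, 3)); after release of (0, 3) the pool is (3, 6)
  run P2 (needs (3, 5), free (3, 6)); after release of (0, 1) the pool is (3, 7)
  run P4 (needs (3, 7), free (3, 7)); after release of (1, 0) the pool is (4, 7)


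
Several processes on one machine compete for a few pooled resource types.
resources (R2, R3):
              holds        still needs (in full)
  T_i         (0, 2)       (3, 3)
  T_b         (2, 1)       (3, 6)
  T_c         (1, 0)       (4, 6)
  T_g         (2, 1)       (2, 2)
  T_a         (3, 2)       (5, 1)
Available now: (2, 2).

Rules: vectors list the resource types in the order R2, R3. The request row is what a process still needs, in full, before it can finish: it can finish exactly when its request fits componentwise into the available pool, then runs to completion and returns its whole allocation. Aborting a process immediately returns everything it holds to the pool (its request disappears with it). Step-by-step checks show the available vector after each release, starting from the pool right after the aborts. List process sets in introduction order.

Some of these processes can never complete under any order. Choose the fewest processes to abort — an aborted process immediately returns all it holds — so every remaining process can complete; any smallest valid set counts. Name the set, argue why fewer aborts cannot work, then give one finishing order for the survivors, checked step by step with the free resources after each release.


The answer: abort T_a.
Key observation: T_c could never have finished before the abort; with (3, 2) returned by T_a, it fits at step 3.
Minimality: the empty abort set fails — the state is deadlocked as it stands.
Survivors finish in the order: T_i, T_g, T_c, T_b. Walking it through (pool after the aborts first):
  pool = (5, 4)
  T_i: need (3, 3) fits (5, 4); releases (0, 2), pool now (5, 6)
  T_g: need (2, 2) fits (5, 6); releases (2, 1), pool now (7, 7)
  T_c: need (4, 6) fits (7, 7); releases (1, 0), pool now (8, 7)
  T_b: need (3, 6) fits (8, 7); releases (2, 1), pool now (10, 8)


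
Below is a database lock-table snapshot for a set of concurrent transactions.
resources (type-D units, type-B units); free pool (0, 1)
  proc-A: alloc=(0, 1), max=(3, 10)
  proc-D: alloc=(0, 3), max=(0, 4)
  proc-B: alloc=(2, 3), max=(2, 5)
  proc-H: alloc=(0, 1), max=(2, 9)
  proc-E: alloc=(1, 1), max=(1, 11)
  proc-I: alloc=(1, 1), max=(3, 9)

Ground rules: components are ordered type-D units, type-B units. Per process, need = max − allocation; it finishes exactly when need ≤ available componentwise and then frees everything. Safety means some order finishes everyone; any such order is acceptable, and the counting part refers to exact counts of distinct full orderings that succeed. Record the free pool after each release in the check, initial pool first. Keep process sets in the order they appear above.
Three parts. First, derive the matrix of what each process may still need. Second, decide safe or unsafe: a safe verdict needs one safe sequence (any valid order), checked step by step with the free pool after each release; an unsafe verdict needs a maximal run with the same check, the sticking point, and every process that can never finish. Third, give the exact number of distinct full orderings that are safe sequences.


(1) Remaining need (order type-D units, type-B units):
  proc-A: (3, 9)
  proc-D: (0, 1)
  proc-B: (0, 2)
  proc-H: (2, 8)
  proc-E: (0, 10)
  proc-I: (2, 8)
(2) UNSAFE — no complete ordering exists.
Key observation: the wall is type-B units: completing proc-D, proc-B brings the pool only to (2, 7), and all the rest need more.
Going as far as possible: proc-D, proc-B; after that, nothing fits. Step-by-step check:
  pool = (0, 1)
  run proc-D (needs (0, 1), free (0, 1)); after release of (0, 3) the pool is (0, 4)
  run proc-B (needs (0, 2), free (0, 4)); after release of (2, 3) the pool is (2, 7)
  blocked: proc-A wants (3, 9), pool (2, 7) — not enough type-D units and type-B units
  blocked: proc-H wants (2, 8), pool (2, 7) — not enough type-B units
  blocked: proc-E wants (0, 10), pool (2, 7) — not enough type-B units
  blocked: proc-I wants (2, 8), pool (2, 7) — not enough type-B units
Processes that can never finish: proc-A, proc-H, proc-E and proc-I.
(3) The exact count: 0 of the possible complete orderings are safe sequences.


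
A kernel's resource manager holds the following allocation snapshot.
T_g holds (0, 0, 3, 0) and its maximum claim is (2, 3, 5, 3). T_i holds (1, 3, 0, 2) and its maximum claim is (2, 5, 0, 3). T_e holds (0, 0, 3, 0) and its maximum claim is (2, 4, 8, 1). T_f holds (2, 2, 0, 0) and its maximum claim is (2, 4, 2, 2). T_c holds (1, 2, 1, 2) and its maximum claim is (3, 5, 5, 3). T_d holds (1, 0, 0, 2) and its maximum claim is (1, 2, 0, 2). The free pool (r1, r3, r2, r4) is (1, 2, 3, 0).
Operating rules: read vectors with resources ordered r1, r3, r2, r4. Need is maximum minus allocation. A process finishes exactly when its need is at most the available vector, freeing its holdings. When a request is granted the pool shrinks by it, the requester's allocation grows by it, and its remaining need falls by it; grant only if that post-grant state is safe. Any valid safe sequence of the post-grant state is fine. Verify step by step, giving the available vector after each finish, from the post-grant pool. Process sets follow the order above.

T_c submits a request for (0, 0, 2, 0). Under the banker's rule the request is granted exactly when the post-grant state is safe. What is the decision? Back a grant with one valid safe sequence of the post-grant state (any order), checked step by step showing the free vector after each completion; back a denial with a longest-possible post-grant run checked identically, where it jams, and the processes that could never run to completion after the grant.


DENY: after the grant no complete ordering would exist.
Key observation: the wall is r2: completing T_d, T_i brings the pool only to (3, 5, 1, 4), and all the rest need more.
Pretend the grant happened; the run T_d, T_i goes as far as possible. Walking it through:
  pool = (1, 2, 1, 0)
  T_d needs (0, 2, 0, 0) <= (1, 2, 1, 0) -> finishes; pool += (1, 0, 0, 2) = (2, 2, 1, 2)
  T_i needs (1, 2, 0, 1) <= (2, 2, 1, 2) -> finishes; pool += (1, 3, 0, 2) = (3, 5, 1, 4)
  T_g cannot run: need (2, 3, 2, 3) vs free (3, 5, 1, 4) (insufficient r2)
  T_e cannot run: need (2, 4, 5, 1) vs free (3, 5, 1, 4) (insufficient r2)
  T_f cannot run: need (0, 2, 2, 2) vs free (3, 5, 1, 4) (insufficient r2)
  T_c cannot run: need (2, 3, 2, 1) vs free (3, 5, 1, 4) (insufficient r2)
Had the request been granted, T_g, T_e, T_f and T_c could never finish.


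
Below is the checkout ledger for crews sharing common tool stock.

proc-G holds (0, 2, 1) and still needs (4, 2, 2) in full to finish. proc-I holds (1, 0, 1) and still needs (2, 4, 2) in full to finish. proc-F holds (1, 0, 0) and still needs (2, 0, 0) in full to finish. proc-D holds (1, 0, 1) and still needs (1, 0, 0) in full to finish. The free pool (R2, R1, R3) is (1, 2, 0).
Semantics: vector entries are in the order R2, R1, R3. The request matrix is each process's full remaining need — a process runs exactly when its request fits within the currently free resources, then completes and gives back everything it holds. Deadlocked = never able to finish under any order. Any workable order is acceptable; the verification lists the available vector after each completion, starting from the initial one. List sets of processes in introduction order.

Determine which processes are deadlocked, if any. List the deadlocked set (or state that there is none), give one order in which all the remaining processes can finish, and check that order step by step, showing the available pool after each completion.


Deadlocked set: proc-G and proc-I.
Key observation: the pool after proc-D, proc-F is (3, 2, 1); every surviving request exceeds it in R3, so progress ends there.
One completion order for the rest: proc-D, proc-F. Verifying each step:
  pool = (1, 2, 0)
  proc-D: need (1, 0, 0) fits (1, 2, 0); releases (1, 0, 1), pool now (2, 2, 1)
  proc-F: need (2, 0, 0) fits (2, 2, 1); releases (1, 0, 0), pool now (3, 2, 1)
The blocked processes can never fit:
  proc-G cannot run: need (4, 2, 2) vs free (3, 2, 1) (insufficient R2 and R3)
  proc-I cannot run: need (2, 4, 2) vs free (3, 2, 1) (insufficient R1 and R3)


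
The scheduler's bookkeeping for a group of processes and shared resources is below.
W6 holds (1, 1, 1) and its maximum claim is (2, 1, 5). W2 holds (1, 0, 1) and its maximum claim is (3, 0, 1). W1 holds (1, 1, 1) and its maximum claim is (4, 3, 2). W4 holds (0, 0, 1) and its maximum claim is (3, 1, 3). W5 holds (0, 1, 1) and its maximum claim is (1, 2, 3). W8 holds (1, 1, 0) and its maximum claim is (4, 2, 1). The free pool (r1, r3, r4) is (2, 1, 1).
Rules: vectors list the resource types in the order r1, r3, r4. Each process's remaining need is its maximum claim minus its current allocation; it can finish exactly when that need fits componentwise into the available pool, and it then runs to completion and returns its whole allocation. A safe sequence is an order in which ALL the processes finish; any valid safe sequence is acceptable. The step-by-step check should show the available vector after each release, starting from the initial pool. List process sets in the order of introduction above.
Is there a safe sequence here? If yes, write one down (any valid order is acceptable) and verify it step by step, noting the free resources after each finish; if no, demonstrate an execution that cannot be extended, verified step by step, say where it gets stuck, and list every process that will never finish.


SAFE, for example via the order W2, W5, W1, W8, W4, W6.
Key observation: the first exact fit in this order is W2 — it needs (2, 0, 0) with (2, 1, 1) free, meeting a requested resource to the last unit.
Check, step by step:
  pool = (2, 1, 1)
  W2: need (2, 0, 0) fits (2, 1, 1); releases (1, 0, 1), pool now (3, 1, 2)
  W5: need (1, 1, 2) fits (3, 1, 2); releases (0, 1, 1), pool now (3, 2, 3)
  W1: need (3, 2, 1) fits (3, 2, 3); releases (1, 1, 1), pool now (4, 3, 4)
  W8: need (3, 1, 1) fits (4, 3, 4); releases (1, 1, 0), pool now (5, 4, 4)
  W4: need (3, 1, 2) fits (5, 4, 4); releases (0, 0, 1), pool now (5, 4, 5)
  W6: need (1, 0, 4) fits (5, 4, 5); releases (1, 1, 1), pool now (6, 5, 6)


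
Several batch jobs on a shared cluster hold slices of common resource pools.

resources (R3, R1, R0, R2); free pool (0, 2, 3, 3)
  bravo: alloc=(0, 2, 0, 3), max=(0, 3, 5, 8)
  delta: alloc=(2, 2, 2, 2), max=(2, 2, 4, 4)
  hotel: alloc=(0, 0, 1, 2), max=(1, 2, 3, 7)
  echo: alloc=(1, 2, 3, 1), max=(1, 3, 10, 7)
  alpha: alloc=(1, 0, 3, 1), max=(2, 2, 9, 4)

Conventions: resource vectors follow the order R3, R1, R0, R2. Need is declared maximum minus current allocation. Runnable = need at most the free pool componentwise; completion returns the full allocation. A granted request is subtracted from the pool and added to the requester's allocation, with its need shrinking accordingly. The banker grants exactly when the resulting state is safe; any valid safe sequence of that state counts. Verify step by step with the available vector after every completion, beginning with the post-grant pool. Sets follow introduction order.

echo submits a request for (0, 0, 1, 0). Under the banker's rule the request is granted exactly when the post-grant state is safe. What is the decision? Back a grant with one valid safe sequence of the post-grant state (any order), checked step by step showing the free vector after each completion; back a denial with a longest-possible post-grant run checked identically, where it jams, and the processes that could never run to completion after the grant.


DENY: after the grant no complete ordering would exist.
Key observation: no order helps: past delta, hotel, bravo, the free pool tops out at (2, 6, 5, 10), below what each blocked process needs in R0.
On the post-grant state, delta, hotel, bravo is a maximal run — nothing extends it. Walking it through:
  pool = (0, 2, 2, 3)
  run delta (needs (0, 0, 2, 2), free (0, 2, 2, 3)); after release of (2, 2, 2, 2) the pool is (2, 4, 4, 5)
  run hotel (needs (1, 2, 2, 5), free (2, 4, 4, 5)); after release of (0, 0, 1, 2) the pool is (2, 4, 5, 7)
  run bravo (needs (0, 1, 5, 5), free (2, 4, 5, 7)); after release of (0, 2, 0, 3) the pool is (2, 6, 5, 10)
  echo still needs (0, 1, 6, 6) but only (2, 6, 5, 10) is free — short on R0
  alpha still needs (1, 2, 6, 3) but only (2, 6, 5, 10) is free — short on R0
Processes that could never finish after the grant: echo and alpha.


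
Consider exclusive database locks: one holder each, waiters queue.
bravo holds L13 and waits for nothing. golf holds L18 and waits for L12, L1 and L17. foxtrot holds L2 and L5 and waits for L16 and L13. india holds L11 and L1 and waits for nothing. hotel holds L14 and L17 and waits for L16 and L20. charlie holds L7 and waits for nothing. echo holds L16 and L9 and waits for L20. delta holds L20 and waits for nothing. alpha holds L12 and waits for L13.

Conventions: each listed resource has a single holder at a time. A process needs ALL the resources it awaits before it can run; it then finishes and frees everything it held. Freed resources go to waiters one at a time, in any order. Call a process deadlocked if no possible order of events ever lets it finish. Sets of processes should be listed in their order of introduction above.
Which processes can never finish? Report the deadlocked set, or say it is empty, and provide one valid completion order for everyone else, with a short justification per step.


No process is deadlocked.
Key observation: no waiting chain loops back on itself — every chain ends at a process that waits on nothing, so everyone eventually runs.
The rest can finish in the order bravo, india, delta, echo, alpha, hotel, foxtrot, charlie, golf.
Walking it through:
  run bravo (it waits on nothing); releases L13
  run india (it waits on nothing); releases L11 and L1
  run delta (it waits on nothing); releases L20
  echo waits on L20 — all released -> runs and releases L16 and L9
  alpha waits on L13 — all released -> runs and releases L12
  hotel waits on L16 and L20 — all released -> runs and releases L14 and L17
  foxtrot waits on L16 and L13 — all released -> runs and releases L2 and L5
  run charlie (it waits on nothing); releases L7
  golf waits on L12, L1 and L17 — all released -> runs and releases L18


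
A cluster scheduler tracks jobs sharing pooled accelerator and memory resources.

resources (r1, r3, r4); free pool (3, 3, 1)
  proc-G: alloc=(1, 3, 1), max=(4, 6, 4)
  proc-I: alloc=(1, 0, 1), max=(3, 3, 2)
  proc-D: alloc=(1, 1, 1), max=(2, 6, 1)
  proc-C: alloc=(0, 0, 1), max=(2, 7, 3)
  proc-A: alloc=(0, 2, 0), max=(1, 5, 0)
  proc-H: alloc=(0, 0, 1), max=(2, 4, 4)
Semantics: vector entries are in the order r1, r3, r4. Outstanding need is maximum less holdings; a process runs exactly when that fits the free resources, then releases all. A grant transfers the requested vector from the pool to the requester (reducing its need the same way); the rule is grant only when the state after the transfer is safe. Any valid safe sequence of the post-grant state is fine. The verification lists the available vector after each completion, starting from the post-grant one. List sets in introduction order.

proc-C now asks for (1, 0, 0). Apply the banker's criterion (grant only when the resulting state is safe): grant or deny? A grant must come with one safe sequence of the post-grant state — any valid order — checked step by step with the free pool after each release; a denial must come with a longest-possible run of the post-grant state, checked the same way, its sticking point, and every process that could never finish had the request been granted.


GRANT — the state after the grant stays safe, e.g. via proc-I, proc-A, proc-D, proc-H, proc-G, proc-C.
Key observation: with (2, 3, 1) left after the transfer, proc-I can run at once — the state stays safe.
Step-by-step check of the post-grant state:
  pool = (2, 3, 1)
  proc-I: need (2, 3, 1) fits (2, 3, 1); releases (1, 0, 1), pool now (3, 3, 2)
  proc-A: need (1, 3, 0) fits (3, 3, 2); releases (0, 2, 0), pool now (3, 5, 2)
  proc-D: need (1, 5, 0) fits (3, 5, 2); releases (1, 1, 1), pool now (4, 6, 3)
  proc-H: need (2, 4, 3) fits (4, 6, 3); releases (0, 0, 1), pool now (4, 6, 4)
  proc-G: need (3, 3, 3) fits (4, 6, 4); releases (1, 3, 1), pool now (5, 9, 5)
  proc-C: need (1, 7, 2) fits (5, 9, 5); releases (1, 0, 1), pool now (6, 9, 6)


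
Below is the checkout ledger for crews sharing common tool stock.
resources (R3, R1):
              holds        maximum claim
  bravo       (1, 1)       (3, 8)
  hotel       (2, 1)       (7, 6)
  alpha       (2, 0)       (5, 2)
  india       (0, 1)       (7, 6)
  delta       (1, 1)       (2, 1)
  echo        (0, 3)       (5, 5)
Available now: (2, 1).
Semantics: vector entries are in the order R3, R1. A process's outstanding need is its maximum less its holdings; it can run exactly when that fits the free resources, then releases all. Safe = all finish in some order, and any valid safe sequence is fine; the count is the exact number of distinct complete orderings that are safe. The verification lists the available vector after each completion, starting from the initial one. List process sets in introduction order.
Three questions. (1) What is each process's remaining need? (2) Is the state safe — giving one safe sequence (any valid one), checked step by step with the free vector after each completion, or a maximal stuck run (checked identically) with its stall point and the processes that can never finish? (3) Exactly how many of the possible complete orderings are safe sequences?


(1) Outstanding need per process (order R3, R1):
  bravo: (2, 7)
  hotel: (5, 5)
  alpha: (3, 2)
  india: (7, 5)
  delta: (1, 0)
  echo: (5, 2)
(2) SAFE, for example via the order delta, alpha, echo, hotel, india, bravo.
Key observation: reading the order forward, alpha is the first process whose need (3, 2) meets the free pool (3, 2) exactly on a resource it requests.
Step-by-step check:
  pool = (2, 1)
  run delta (needs (1, 0), free (2, 1)); after release of (1, 1) the pool is (3, 2)
  run alpha (needs (3, 2), free (3, 2)); after release of (2, 0) the pool is (5, 2)
  run echo (needs (5, 2), free (5, 2)); after release of (0, 3) the pool is (5, 5)
  run hotel (needs (5, 5), free (5, 5)); after release of (2, 1) the pool is (7, 6)
  run india (needs (7, 5), free (7, 6)); after release of (0, 1) the pool is (7, 7)
  run bravo (needs (2, 7), free (7, 7)); after release of (1, 1) the pool is (8, 8)
(3) Exactly 1 of the possible complete orderings is a safe sequence.
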